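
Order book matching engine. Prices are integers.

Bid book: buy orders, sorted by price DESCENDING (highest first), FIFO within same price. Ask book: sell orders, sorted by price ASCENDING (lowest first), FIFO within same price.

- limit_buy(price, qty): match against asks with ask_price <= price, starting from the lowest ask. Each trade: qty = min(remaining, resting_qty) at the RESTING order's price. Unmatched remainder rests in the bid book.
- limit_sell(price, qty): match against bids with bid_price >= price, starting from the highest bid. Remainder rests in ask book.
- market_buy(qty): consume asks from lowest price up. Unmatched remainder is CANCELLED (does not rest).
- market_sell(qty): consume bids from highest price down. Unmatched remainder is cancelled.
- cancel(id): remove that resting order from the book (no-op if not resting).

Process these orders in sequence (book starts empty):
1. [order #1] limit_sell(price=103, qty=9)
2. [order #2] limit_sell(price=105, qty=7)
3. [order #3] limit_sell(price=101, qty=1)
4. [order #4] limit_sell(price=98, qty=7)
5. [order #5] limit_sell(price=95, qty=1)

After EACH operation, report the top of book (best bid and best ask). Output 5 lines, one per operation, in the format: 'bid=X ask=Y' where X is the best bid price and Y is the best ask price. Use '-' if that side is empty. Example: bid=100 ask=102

After op 1 [order #1] limit_sell(price=103, qty=9): fills=none; bids=[-] asks=[#1:9@103]
After op 2 [order #2] limit_sell(price=105, qty=7): fills=none; bids=[-] asks=[#1:9@103 #2:7@105]
After op 3 [order #3] limit_sell(price=101, qty=1): fills=none; bids=[-] asks=[#3:1@101 #1:9@103 #2:7@105]
After op 4 [order #4] limit_sell(price=98, qty=7): fills=none; bids=[-] asks=[#4:7@98 #3:1@101 #1:9@103 #2:7@105]
After op 5 [order #5] limit_sell(price=95, qty=1): fills=none; bids=[-] asks=[#5:1@95 #4:7@98 #3:1@101 #1:9@103 #2:7@105]

Answer: bid=- ask=103
bid=- ask=103
bid=- ask=101
bid=- ask=98
bid=- ask=95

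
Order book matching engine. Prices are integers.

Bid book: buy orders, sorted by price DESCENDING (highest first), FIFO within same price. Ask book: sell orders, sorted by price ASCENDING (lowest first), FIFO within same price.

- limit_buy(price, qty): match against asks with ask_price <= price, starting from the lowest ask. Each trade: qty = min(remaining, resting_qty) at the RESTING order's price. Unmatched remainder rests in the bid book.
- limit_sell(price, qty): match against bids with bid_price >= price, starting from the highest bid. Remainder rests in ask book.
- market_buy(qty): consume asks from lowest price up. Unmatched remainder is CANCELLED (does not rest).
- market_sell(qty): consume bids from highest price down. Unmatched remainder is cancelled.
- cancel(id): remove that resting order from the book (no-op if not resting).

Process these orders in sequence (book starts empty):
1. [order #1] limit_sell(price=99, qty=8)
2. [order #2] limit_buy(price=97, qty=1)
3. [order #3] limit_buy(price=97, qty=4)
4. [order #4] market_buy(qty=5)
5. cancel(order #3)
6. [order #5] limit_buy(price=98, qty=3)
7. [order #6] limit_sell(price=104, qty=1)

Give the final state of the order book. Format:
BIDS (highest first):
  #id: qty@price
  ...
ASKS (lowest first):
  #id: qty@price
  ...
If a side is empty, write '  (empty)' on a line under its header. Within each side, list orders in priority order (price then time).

After op 1 [order #1] limit_sell(price=99, qty=8): fills=none; bids=[-] asks=[#1:8@99]
After op 2 [order #2] limit_buy(price=97, qty=1): fills=none; bids=[#2:1@97] asks=[#1:8@99]
After op 3 [order #3] limit_buy(price=97, qty=4): fills=none; bids=[#2:1@97 #3:4@97] asks=[#1:8@99]
After op 4 [order #4] market_buy(qty=5): fills=#4x#1:5@99; bids=[#2:1@97 #3:4@97] asks=[#1:3@99]
After op 5 cancel(order #3): fills=none; bids=[#2:1@97] asks=[#1:3@99]
After op 6 [order #5] limit_buy(price=98, qty=3): fills=none; bids=[#5:3@98 #2:1@97] asks=[#1:3@99]
After op 7 [order #6] limit_sell(price=104, qty=1): fills=none; bids=[#5:3@98 #2:1@97] asks=[#1:3@99 #6:1@104]

Answer: BIDS (highest first):
  #5: 3@98
  #2: 1@97
ASKS (lowest first):
  #1: 3@99
  #6: 1@104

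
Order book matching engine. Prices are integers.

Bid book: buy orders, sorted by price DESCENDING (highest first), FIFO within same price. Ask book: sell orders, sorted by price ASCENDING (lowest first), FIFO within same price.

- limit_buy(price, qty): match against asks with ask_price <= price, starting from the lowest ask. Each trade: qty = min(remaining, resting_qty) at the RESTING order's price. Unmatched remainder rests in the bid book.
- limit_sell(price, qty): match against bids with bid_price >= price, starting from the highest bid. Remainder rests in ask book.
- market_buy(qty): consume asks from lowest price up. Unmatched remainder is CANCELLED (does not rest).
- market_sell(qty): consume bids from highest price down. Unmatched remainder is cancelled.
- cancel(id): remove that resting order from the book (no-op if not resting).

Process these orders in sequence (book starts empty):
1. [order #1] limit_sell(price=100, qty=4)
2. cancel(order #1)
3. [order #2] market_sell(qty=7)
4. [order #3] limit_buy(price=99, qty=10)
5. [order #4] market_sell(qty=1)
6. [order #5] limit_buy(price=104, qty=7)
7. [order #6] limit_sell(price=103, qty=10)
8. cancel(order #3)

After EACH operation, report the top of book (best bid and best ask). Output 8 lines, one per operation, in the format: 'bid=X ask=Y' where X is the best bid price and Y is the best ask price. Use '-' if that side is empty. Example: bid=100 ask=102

After op 1 [order #1] limit_sell(price=100, qty=4): fills=none; bids=[-] asks=[#1:4@100]
After op 2 cancel(order #1): fills=none; bids=[-] asks=[-]
After op 3 [order #2] market_sell(qty=7): fills=none; bids=[-] asks=[-]
After op 4 [order #3] limit_buy(price=99, qty=10): fills=none; bids=[#3:10@99] asks=[-]
After op 5 [order #4] market_sell(qty=1): fills=#3x#4:1@99; bids=[#3:9@99] asks=[-]
After op 6 [order #5] limit_buy(price=104, qty=7): fills=none; bids=[#5:7@104 #3:9@99] asks=[-]
After op 7 [order #6] limit_sell(price=103, qty=10): fills=#5x#6:7@104; bids=[#3:9@99] asks=[#6:3@103]
After op 8 cancel(order #3): fills=none; bids=[-] asks=[#6:3@103]

Answer: bid=- ask=100
bid=- ask=-
bid=- ask=-
bid=99 ask=-
bid=99 ask=-
bid=104 ask=-
bid=99 ask=103
bid=- ask=103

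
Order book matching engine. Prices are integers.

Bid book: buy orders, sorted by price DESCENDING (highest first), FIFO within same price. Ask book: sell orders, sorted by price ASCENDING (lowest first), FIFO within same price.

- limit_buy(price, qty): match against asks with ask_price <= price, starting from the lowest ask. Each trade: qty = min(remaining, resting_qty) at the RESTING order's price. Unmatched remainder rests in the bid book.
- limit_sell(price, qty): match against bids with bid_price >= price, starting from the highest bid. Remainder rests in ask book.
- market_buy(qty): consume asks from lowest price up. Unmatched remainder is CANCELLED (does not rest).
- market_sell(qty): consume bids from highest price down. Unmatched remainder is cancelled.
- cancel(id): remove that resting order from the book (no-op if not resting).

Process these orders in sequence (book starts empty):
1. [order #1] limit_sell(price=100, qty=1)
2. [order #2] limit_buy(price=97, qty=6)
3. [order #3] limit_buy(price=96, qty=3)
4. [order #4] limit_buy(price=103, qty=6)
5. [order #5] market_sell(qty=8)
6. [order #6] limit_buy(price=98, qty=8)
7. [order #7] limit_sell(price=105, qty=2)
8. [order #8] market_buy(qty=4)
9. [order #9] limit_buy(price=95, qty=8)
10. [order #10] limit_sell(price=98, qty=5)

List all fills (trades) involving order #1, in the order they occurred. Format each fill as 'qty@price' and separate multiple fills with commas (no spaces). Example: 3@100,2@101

Answer: 1@100

Derivation:
After op 1 [order #1] limit_sell(price=100, qty=1): fills=none; bids=[-] asks=[#1:1@100]
After op 2 [order #2] limit_buy(price=97, qty=6): fills=none; bids=[#2:6@97] asks=[#1:1@100]
After op 3 [order #3] limit_buy(price=96, qty=3): fills=none; bids=[#2:6@97 #3:3@96] asks=[#1:1@100]
After op 4 [order #4] limit_buy(price=103, qty=6): fills=#4x#1:1@100; bids=[#4:5@103 #2:6@97 #3:3@96] asks=[-]
After op 5 [order #5] market_sell(qty=8): fills=#4x#5:5@103 #2x#5:3@97; bids=[#2:3@97 #3:3@96] asks=[-]
After op 6 [order #6] limit_buy(price=98, qty=8): fills=none; bids=[#6:8@98 #2:3@97 #3:3@96] asks=[-]
After op 7 [order #7] limit_sell(price=105, qty=2): fills=none; bids=[#6:8@98 #2:3@97 #3:3@96] asks=[#7:2@105]
After op 8 [order #8] market_buy(qty=4): fills=#8x#7:2@105; bids=[#6:8@98 #2:3@97 #3:3@96] asks=[-]
After op 9 [order #9] limit_buy(price=95, qty=8): fills=none; bids=[#6:8@98 #2:3@97 #3:3@96 #9:8@95] asks=[-]
After op 10 [order #10] limit_sell(price=98, qty=5): fills=#6x#10:5@98; bids=[#6:3@98 #2:3@97 #3:3@96 #9:8@95] asks=[-]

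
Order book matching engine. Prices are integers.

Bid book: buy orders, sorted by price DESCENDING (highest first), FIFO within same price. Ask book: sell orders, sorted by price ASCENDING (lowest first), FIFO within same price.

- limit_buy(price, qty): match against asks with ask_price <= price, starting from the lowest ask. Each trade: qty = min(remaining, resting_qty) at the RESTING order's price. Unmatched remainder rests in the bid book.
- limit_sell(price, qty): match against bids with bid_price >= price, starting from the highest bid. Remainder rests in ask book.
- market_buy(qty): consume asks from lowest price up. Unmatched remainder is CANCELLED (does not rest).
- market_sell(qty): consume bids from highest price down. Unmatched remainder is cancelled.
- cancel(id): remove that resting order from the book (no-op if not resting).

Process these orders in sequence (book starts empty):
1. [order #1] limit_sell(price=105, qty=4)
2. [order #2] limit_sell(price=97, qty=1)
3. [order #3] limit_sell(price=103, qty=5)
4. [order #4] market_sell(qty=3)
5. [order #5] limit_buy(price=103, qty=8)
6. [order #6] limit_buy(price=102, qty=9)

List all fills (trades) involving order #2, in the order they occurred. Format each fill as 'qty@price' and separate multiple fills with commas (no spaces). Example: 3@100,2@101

Answer: 1@97

Derivation:
After op 1 [order #1] limit_sell(price=105, qty=4): fills=none; bids=[-] asks=[#1:4@105]
After op 2 [order #2] limit_sell(price=97, qty=1): fills=none; bids=[-] asks=[#2:1@97 #1:4@105]
After op 3 [order #3] limit_sell(price=103, qty=5): fills=none; bids=[-] asks=[#2:1@97 #3:5@103 #1:4@105]
After op 4 [order #4] market_sell(qty=3): fills=none; bids=[-] asks=[#2:1@97 #3:5@103 #1:4@105]
After op 5 [order #5] limit_buy(price=103, qty=8): fills=#5x#2:1@97 #5x#3:5@103; bids=[#5:2@103] asks=[#1:4@105]
After op 6 [order #6] limit_buy(price=102, qty=9): fills=none; bids=[#5:2@103 #6:9@102] asks=[#1:4@105]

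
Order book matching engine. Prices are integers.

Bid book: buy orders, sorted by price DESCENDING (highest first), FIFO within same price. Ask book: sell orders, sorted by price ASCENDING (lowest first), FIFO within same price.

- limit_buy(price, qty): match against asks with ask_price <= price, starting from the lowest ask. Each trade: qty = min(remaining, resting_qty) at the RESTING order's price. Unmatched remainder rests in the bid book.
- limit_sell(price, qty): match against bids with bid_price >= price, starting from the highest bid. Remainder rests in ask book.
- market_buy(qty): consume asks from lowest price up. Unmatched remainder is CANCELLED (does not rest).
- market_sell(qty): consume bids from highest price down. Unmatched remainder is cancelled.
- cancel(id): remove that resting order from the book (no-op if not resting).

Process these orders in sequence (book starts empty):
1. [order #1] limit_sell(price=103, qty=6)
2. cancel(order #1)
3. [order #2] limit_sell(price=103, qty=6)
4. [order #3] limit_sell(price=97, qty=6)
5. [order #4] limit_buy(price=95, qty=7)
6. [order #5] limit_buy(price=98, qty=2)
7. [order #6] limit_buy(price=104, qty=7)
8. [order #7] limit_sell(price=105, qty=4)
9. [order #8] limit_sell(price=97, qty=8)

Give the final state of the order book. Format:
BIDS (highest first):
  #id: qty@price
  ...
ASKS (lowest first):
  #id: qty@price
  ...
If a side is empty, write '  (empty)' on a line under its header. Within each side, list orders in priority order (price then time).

After op 1 [order #1] limit_sell(price=103, qty=6): fills=none; bids=[-] asks=[#1:6@103]
After op 2 cancel(order #1): fills=none; bids=[-] asks=[-]
After op 3 [order #2] limit_sell(price=103, qty=6): fills=none; bids=[-] asks=[#2:6@103]
After op 4 [order #3] limit_sell(price=97, qty=6): fills=none; bids=[-] asks=[#3:6@97 #2:6@103]
After op 5 [order #4] limit_buy(price=95, qty=7): fills=none; bids=[#4:7@95] asks=[#3:6@97 #2:6@103]
After op 6 [order #5] limit_buy(price=98, qty=2): fills=#5x#3:2@97; bids=[#4:7@95] asks=[#3:4@97 #2:6@103]
After op 7 [order #6] limit_buy(price=104, qty=7): fills=#6x#3:4@97 #6x#2:3@103; bids=[#4:7@95] asks=[#2:3@103]
After op 8 [order #7] limit_sell(price=105, qty=4): fills=none; bids=[#4:7@95] asks=[#2:3@103 #7:4@105]
After op 9 [order #8] limit_sell(price=97, qty=8): fills=none; bids=[#4:7@95] asks=[#8:8@97 #2:3@103 #7:4@105]

Answer: BIDS (highest first):
  #4: 7@95
ASKS (lowest first):
  #8: 8@97
  #2: 3@103
  #7: 4@105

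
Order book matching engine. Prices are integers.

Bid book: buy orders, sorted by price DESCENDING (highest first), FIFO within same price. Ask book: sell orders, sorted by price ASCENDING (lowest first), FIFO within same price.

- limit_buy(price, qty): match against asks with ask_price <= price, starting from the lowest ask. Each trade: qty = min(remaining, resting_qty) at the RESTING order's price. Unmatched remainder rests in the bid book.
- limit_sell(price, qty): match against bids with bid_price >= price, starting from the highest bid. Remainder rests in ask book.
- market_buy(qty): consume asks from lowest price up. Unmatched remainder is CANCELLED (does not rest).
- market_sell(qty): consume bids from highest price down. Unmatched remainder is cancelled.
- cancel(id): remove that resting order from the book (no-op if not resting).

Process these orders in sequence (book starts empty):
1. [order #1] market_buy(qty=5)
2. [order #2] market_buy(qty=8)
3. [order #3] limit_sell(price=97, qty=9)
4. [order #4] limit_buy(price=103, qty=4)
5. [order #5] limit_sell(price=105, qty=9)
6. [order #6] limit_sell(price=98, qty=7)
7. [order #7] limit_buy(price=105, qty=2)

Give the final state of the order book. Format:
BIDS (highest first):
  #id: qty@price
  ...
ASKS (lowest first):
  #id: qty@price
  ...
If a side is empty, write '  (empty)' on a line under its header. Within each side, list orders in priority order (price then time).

Answer: BIDS (highest first):
  (empty)
ASKS (lowest first):
  #3: 3@97
  #6: 7@98
  #5: 9@105

Derivation:
After op 1 [order #1] market_buy(qty=5): fills=none; bids=[-] asks=[-]
After op 2 [order #2] market_buy(qty=8): fills=none; bids=[-] asks=[-]
After op 3 [order #3] limit_sell(price=97, qty=9): fills=none; bids=[-] asks=[#3:9@97]
After op 4 [order #4] limit_buy(price=103, qty=4): fills=#4x#3:4@97; bids=[-] asks=[#3:5@97]
After op 5 [order #5] limit_sell(price=105, qty=9): fills=none; bids=[-] asks=[#3:5@97 #5:9@105]
After op 6 [order #6] limit_sell(price=98, qty=7): fills=none; bids=[-] asks=[#3:5@97 #6:7@98 #5:9@105]
After op 7 [order #7] limit_buy(price=105, qty=2): fills=#7x#3:2@97; bids=[-] asks=[#3:3@97 #6:7@98 #5:9@105]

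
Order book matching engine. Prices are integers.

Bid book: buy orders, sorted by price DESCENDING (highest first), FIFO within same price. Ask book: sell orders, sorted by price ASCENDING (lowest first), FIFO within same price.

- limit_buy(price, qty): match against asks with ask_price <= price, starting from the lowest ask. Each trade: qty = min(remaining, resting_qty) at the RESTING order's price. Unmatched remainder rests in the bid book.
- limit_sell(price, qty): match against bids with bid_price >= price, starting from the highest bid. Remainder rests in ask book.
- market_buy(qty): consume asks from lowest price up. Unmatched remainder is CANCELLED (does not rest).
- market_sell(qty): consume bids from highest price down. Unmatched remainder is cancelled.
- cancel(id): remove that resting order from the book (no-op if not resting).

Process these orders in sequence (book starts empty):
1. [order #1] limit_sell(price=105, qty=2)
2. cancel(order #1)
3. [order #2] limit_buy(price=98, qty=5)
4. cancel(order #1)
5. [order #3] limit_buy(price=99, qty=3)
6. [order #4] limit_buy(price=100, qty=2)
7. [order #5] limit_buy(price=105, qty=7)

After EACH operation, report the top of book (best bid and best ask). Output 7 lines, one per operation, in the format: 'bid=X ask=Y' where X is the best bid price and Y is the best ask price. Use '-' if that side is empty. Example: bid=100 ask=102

Answer: bid=- ask=105
bid=- ask=-
bid=98 ask=-
bid=98 ask=-
bid=99 ask=-
bid=100 ask=-
bid=105 ask=-

Derivation:
After op 1 [order #1] limit_sell(price=105, qty=2): fills=none; bids=[-] asks=[#1:2@105]
After op 2 cancel(order #1): fills=none; bids=[-] asks=[-]
After op 3 [order #2] limit_buy(price=98, qty=5): fills=none; bids=[#2:5@98] asks=[-]
After op 4 cancel(order #1): fills=none; bids=[#2:5@98] asks=[-]
After op 5 [order #3] limit_buy(price=99, qty=3): fills=none; bids=[#3:3@99 #2:5@98] asks=[-]
After op 6 [order #4] limit_buy(price=100, qty=2): fills=none; bids=[#4:2@100 #3:3@99 #2:5@98] asks=[-]
After op 7 [order #5] limit_buy(price=105, qty=7): fills=none; bids=[#5:7@105 #4:2@100 #3:3@99 #2:5@98] asks=[-]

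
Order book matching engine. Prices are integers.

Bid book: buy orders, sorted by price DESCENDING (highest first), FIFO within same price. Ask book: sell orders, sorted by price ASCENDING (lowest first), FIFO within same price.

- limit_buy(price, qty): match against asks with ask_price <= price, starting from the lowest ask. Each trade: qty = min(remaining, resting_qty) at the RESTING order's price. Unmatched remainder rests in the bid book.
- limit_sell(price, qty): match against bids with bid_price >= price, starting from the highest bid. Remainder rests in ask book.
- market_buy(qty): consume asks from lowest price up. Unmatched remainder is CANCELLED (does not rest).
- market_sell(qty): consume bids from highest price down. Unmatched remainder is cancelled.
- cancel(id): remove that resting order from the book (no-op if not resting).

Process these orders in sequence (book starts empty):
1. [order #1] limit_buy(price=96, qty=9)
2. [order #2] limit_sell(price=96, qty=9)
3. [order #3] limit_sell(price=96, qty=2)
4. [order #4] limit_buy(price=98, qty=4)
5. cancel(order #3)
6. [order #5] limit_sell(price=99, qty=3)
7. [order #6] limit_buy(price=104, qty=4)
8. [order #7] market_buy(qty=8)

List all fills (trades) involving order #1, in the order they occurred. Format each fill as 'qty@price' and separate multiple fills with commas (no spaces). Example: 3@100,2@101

Answer: 9@96

Derivation:
After op 1 [order #1] limit_buy(price=96, qty=9): fills=none; bids=[#1:9@96] asks=[-]
After op 2 [order #2] limit_sell(price=96, qty=9): fills=#1x#2:9@96; bids=[-] asks=[-]
After op 3 [order #3] limit_sell(price=96, qty=2): fills=none; bids=[-] asks=[#3:2@96]
After op 4 [order #4] limit_buy(price=98, qty=4): fills=#4x#3:2@96; bids=[#4:2@98] asks=[-]
After op 5 cancel(order #3): fills=none; bids=[#4:2@98] asks=[-]
After op 6 [order #5] limit_sell(price=99, qty=3): fills=none; bids=[#4:2@98] asks=[#5:3@99]
After op 7 [order #6] limit_buy(price=104, qty=4): fills=#6x#5:3@99; bids=[#6:1@104 #4:2@98] asks=[-]
After op 8 [order #7] market_buy(qty=8): fills=none; bids=[#6:1@104 #4:2@98] asks=[-]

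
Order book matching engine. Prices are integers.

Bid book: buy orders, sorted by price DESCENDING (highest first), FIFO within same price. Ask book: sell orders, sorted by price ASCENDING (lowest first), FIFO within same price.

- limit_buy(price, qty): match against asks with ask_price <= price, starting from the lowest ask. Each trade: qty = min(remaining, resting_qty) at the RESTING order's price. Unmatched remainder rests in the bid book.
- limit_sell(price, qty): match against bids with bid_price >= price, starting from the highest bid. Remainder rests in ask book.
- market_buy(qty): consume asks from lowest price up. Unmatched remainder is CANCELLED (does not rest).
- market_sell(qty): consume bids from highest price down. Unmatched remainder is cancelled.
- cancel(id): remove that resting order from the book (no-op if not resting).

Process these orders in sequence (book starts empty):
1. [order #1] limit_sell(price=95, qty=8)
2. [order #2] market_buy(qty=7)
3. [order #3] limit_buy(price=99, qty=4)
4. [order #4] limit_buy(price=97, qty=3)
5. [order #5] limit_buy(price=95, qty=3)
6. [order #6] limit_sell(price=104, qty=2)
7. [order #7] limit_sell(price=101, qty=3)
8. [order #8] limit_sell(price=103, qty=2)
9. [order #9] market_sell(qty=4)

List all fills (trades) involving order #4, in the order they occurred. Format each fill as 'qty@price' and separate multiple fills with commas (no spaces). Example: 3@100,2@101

Answer: 1@97

Derivation:
After op 1 [order #1] limit_sell(price=95, qty=8): fills=none; bids=[-] asks=[#1:8@95]
After op 2 [order #2] market_buy(qty=7): fills=#2x#1:7@95; bids=[-] asks=[#1:1@95]
After op 3 [order #3] limit_buy(price=99, qty=4): fills=#3x#1:1@95; bids=[#3:3@99] asks=[-]
After op 4 [order #4] limit_buy(price=97, qty=3): fills=none; bids=[#3:3@99 #4:3@97] asks=[-]
After op 5 [order #5] limit_buy(price=95, qty=3): fills=none; bids=[#3:3@99 #4:3@97 #5:3@95] asks=[-]
After op 6 [order #6] limit_sell(price=104, qty=2): fills=none; bids=[#3:3@99 #4:3@97 #5:3@95] asks=[#6:2@104]
After op 7 [order #7] limit_sell(price=101, qty=3): fills=none; bids=[#3:3@99 #4:3@97 #5:3@95] asks=[#7:3@101 #6:2@104]
After op 8 [order #8] limit_sell(price=103, qty=2): fills=none; bids=[#3:3@99 #4:3@97 #5:3@95] asks=[#7:3@101 #8:2@103 #6:2@104]
After op 9 [order #9] market_sell(qty=4): fills=#3x#9:3@99 #4x#9:1@97; bids=[#4:2@97 #5:3@95] asks=[#7:3@101 #8:2@103 #6:2@104]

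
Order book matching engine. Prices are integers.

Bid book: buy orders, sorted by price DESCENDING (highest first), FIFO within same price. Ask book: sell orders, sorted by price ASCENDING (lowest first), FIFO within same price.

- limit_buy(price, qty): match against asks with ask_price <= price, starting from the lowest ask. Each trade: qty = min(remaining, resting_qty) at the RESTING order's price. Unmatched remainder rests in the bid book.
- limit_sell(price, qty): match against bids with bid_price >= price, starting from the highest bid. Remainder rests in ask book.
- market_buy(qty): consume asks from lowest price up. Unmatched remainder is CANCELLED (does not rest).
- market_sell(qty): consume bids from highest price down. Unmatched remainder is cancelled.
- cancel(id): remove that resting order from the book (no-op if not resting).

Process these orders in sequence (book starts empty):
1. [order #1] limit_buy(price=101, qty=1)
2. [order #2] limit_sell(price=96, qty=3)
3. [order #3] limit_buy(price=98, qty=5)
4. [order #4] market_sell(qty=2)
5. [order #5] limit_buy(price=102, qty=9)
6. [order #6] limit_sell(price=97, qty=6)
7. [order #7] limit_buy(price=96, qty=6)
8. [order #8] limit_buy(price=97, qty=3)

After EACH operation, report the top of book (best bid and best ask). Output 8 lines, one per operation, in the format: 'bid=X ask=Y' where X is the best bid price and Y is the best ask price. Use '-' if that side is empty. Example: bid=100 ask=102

Answer: bid=101 ask=-
bid=- ask=96
bid=98 ask=-
bid=98 ask=-
bid=102 ask=-
bid=102 ask=-
bid=102 ask=-
bid=102 ask=-

Derivation:
After op 1 [order #1] limit_buy(price=101, qty=1): fills=none; bids=[#1:1@101] asks=[-]
After op 2 [order #2] limit_sell(price=96, qty=3): fills=#1x#2:1@101; bids=[-] asks=[#2:2@96]
After op 3 [order #3] limit_buy(price=98, qty=5): fills=#3x#2:2@96; bids=[#3:3@98] asks=[-]
After op 4 [order #4] market_sell(qty=2): fills=#3x#4:2@98; bids=[#3:1@98] asks=[-]
After op 5 [order #5] limit_buy(price=102, qty=9): fills=none; bids=[#5:9@102 #3:1@98] asks=[-]
After op 6 [order #6] limit_sell(price=97, qty=6): fills=#5x#6:6@102; bids=[#5:3@102 #3:1@98] asks=[-]
After op 7 [order #7] limit_buy(price=96, qty=6): fills=none; bids=[#5:3@102 #3:1@98 #7:6@96] asks=[-]
After op 8 [order #8] limit_buy(price=97, qty=3): fills=none; bids=[#5:3@102 #3:1@98 #8:3@97 #7:6@96] asks=[-]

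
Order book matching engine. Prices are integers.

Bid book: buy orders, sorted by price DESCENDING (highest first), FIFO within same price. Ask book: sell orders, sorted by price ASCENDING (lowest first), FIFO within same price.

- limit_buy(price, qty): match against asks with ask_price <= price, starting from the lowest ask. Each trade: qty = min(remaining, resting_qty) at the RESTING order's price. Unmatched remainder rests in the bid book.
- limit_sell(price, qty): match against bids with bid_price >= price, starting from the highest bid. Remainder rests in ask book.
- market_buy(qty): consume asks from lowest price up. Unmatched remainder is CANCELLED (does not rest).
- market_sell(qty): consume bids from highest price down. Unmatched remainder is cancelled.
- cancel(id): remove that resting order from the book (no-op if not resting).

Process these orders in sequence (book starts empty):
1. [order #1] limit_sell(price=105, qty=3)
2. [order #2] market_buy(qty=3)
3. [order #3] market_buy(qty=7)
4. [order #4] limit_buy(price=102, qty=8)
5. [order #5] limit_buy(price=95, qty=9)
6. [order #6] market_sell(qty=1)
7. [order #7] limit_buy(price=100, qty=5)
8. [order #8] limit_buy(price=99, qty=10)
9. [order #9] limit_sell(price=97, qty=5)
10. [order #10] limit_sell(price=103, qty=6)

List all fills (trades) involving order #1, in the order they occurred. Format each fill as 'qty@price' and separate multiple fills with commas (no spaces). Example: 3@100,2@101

Answer: 3@105

Derivation:
After op 1 [order #1] limit_sell(price=105, qty=3): fills=none; bids=[-] asks=[#1:3@105]
After op 2 [order #2] market_buy(qty=3): fills=#2x#1:3@105; bids=[-] asks=[-]
After op 3 [order #3] market_buy(qty=7): fills=none; bids=[-] asks=[-]
After op 4 [order #4] limit_buy(price=102, qty=8): fills=none; bids=[#4:8@102] asks=[-]
After op 5 [order #5] limit_buy(price=95, qty=9): fills=none; bids=[#4:8@102 #5:9@95] asks=[-]
After op 6 [order #6] market_sell(qty=1): fills=#4x#6:1@102; bids=[#4:7@102 #5:9@95] asks=[-]
After op 7 [order #7] limit_buy(price=100, qty=5): fills=none; bids=[#4:7@102 #7:5@100 #5:9@95] asks=[-]
After op 8 [order #8] limit_buy(price=99, qty=10): fills=none; bids=[#4:7@102 #7:5@100 #8:10@99 #5:9@95] asks=[-]
After op 9 [order #9] limit_sell(price=97, qty=5): fills=#4x#9:5@102; bids=[#4:2@102 #7:5@100 #8:10@99 #5:9@95] asks=[-]
After op 10 [order #10] limit_sell(price=103, qty=6): fills=none; bids=[#4:2@102 #7:5@100 #8:10@99 #5:9@95] asks=[#10:6@103]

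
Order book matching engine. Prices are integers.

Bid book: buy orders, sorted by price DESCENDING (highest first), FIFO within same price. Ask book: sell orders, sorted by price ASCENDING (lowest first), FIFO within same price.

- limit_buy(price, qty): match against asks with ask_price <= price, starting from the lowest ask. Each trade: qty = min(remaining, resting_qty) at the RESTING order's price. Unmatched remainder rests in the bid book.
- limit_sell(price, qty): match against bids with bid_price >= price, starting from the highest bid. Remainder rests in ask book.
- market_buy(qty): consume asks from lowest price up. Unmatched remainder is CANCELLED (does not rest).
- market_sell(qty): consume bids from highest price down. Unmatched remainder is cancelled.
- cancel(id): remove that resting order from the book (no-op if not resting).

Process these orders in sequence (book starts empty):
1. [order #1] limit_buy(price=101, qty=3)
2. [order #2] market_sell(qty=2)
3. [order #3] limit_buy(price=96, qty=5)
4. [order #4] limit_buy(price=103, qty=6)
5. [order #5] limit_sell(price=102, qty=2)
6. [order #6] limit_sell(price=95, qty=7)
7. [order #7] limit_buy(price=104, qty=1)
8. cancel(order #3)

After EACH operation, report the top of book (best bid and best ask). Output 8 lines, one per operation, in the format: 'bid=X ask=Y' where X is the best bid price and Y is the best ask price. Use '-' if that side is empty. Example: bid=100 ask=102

Answer: bid=101 ask=-
bid=101 ask=-
bid=101 ask=-
bid=103 ask=-
bid=103 ask=-
bid=96 ask=-
bid=104 ask=-
bid=104 ask=-

Derivation:
After op 1 [order #1] limit_buy(price=101, qty=3): fills=none; bids=[#1:3@101] asks=[-]
After op 2 [order #2] market_sell(qty=2): fills=#1x#2:2@101; bids=[#1:1@101] asks=[-]
After op 3 [order #3] limit_buy(price=96, qty=5): fills=none; bids=[#1:1@101 #3:5@96] asks=[-]
After op 4 [order #4] limit_buy(price=103, qty=6): fills=none; bids=[#4:6@103 #1:1@101 #3:5@96] asks=[-]
After op 5 [order #5] limit_sell(price=102, qty=2): fills=#4x#5:2@103; bids=[#4:4@103 #1:1@101 #3:5@96] asks=[-]
After op 6 [order #6] limit_sell(price=95, qty=7): fills=#4x#6:4@103 #1x#6:1@101 #3x#6:2@96; bids=[#3:3@96] asks=[-]
After op 7 [order #7] limit_buy(price=104, qty=1): fills=none; bids=[#7:1@104 #3:3@96] asks=[-]
After op 8 cancel(order #3): fills=none; bids=[#7:1@104] asks=[-]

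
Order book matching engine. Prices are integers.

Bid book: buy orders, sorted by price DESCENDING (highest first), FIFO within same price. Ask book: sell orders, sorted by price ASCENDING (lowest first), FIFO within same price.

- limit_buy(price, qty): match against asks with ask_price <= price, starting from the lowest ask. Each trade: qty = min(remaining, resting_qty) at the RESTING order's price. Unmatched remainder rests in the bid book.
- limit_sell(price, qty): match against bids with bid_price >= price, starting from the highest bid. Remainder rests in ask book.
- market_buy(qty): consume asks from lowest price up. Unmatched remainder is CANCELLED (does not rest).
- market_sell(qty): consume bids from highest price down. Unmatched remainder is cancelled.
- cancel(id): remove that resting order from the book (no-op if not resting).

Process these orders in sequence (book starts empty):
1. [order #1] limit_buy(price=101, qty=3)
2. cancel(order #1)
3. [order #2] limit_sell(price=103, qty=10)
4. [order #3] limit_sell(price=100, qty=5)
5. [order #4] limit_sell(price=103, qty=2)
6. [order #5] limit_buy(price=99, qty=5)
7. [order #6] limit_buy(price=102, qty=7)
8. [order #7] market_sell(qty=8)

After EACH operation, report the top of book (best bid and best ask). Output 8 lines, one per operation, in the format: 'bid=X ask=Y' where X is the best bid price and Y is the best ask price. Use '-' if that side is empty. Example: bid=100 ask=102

After op 1 [order #1] limit_buy(price=101, qty=3): fills=none; bids=[#1:3@101] asks=[-]
After op 2 cancel(order #1): fills=none; bids=[-] asks=[-]
After op 3 [order #2] limit_sell(price=103, qty=10): fills=none; bids=[-] asks=[#2:10@103]
After op 4 [order #3] limit_sell(price=100, qty=5): fills=none; bids=[-] asks=[#3:5@100 #2:10@103]
After op 5 [order #4] limit_sell(price=103, qty=2): fills=none; bids=[-] asks=[#3:5@100 #2:10@103 #4:2@103]
After op 6 [order #5] limit_buy(price=99, qty=5): fills=none; bids=[#5:5@99] asks=[#3:5@100 #2:10@103 #4:2@103]
After op 7 [order #6] limit_buy(price=102, qty=7): fills=#6x#3:5@100; bids=[#6:2@102 #5:5@99] asks=[#2:10@103 #4:2@103]
After op 8 [order #7] market_sell(qty=8): fills=#6x#7:2@102 #5x#7:5@99; bids=[-] asks=[#2:10@103 #4:2@103]

Answer: bid=101 ask=-
bid=- ask=-
bid=- ask=103
bid=- ask=100
bid=- ask=100
bid=99 ask=100
bid=102 ask=103
bid=- ask=103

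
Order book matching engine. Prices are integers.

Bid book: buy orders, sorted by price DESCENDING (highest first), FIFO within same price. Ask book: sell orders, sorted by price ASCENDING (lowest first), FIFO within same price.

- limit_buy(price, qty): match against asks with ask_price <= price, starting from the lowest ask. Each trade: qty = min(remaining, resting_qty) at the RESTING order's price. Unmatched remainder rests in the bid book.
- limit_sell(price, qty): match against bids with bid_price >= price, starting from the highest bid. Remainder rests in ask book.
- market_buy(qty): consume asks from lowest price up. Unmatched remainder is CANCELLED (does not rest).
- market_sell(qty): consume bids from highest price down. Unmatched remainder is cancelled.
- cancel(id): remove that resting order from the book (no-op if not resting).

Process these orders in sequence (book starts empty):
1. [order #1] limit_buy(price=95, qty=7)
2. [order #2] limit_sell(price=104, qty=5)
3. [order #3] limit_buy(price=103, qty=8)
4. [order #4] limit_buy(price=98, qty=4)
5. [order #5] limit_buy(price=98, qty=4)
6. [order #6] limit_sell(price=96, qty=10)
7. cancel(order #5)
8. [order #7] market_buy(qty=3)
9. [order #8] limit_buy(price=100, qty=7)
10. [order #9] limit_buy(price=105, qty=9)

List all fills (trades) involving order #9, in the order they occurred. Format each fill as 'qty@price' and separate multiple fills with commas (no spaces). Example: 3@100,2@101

After op 1 [order #1] limit_buy(price=95, qty=7): fills=none; bids=[#1:7@95] asks=[-]
After op 2 [order #2] limit_sell(price=104, qty=5): fills=none; bids=[#1:7@95] asks=[#2:5@104]
After op 3 [order #3] limit_buy(price=103, qty=8): fills=none; bids=[#3:8@103 #1:7@95] asks=[#2:5@104]
After op 4 [order #4] limit_buy(price=98, qty=4): fills=none; bids=[#3:8@103 #4:4@98 #1:7@95] asks=[#2:5@104]
After op 5 [order #5] limit_buy(price=98, qty=4): fills=none; bids=[#3:8@103 #4:4@98 #5:4@98 #1:7@95] asks=[#2:5@104]
After op 6 [order #6] limit_sell(price=96, qty=10): fills=#3x#6:8@103 #4x#6:2@98; bids=[#4:2@98 #5:4@98 #1:7@95] asks=[#2:5@104]
After op 7 cancel(order #5): fills=none; bids=[#4:2@98 #1:7@95] asks=[#2:5@104]
After op 8 [order #7] market_buy(qty=3): fills=#7x#2:3@104; bids=[#4:2@98 #1:7@95] asks=[#2:2@104]
After op 9 [order #8] limit_buy(price=100, qty=7): fills=none; bids=[#8:7@100 #4:2@98 #1:7@95] asks=[#2:2@104]
After op 10 [order #9] limit_buy(price=105, qty=9): fills=#9x#2:2@104; bids=[#9:7@105 #8:7@100 #4:2@98 #1:7@95] asks=[-]

Answer: 2@104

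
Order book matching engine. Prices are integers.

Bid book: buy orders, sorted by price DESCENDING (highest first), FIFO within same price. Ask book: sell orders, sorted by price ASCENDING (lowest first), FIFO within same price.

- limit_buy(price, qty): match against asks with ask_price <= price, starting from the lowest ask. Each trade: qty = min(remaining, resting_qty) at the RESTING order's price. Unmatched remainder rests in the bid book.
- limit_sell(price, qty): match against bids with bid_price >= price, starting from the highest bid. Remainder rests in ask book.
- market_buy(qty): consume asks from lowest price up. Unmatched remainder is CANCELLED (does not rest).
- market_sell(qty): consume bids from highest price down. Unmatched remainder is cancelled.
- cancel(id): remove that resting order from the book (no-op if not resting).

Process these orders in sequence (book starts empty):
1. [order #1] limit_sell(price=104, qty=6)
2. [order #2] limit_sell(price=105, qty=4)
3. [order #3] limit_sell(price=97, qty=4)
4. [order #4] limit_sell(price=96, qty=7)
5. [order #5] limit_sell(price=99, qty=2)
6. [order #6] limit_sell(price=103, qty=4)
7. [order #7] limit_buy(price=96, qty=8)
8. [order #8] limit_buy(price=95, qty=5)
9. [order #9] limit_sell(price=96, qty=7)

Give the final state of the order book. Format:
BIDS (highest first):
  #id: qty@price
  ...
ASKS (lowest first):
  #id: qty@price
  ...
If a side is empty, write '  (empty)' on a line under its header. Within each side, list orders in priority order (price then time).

After op 1 [order #1] limit_sell(price=104, qty=6): fills=none; bids=[-] asks=[#1:6@104]
After op 2 [order #2] limit_sell(price=105, qty=4): fills=none; bids=[-] asks=[#1:6@104 #2:4@105]
After op 3 [order #3] limit_sell(price=97, qty=4): fills=none; bids=[-] asks=[#3:4@97 #1:6@104 #2:4@105]
After op 4 [order #4] limit_sell(price=96, qty=7): fills=none; bids=[-] asks=[#4:7@96 #3:4@97 #1:6@104 #2:4@105]
After op 5 [order #5] limit_sell(price=99, qty=2): fills=none; bids=[-] asks=[#4:7@96 #3:4@97 #5:2@99 #1:6@104 #2:4@105]
After op 6 [order #6] limit_sell(price=103, qty=4): fills=none; bids=[-] asks=[#4:7@96 #3:4@97 #5:2@99 #6:4@103 #1:6@104 #2:4@105]
After op 7 [order #7] limit_buy(price=96, qty=8): fills=#7x#4:7@96; bids=[#7:1@96] asks=[#3:4@97 #5:2@99 #6:4@103 #1:6@104 #2:4@105]
After op 8 [order #8] limit_buy(price=95, qty=5): fills=none; bids=[#7:1@96 #8:5@95] asks=[#3:4@97 #5:2@99 #6:4@103 #1:6@104 #2:4@105]
After op 9 [order #9] limit_sell(price=96, qty=7): fills=#7x#9:1@96; bids=[#8:5@95] asks=[#9:6@96 #3:4@97 #5:2@99 #6:4@103 #1:6@104 #2:4@105]

Answer: BIDS (highest first):
  #8: 5@95
ASKS (lowest first):
  #9: 6@96
  #3: 4@97
  #5: 2@99
  #6: 4@103
  #1: 6@104
  #2: 4@105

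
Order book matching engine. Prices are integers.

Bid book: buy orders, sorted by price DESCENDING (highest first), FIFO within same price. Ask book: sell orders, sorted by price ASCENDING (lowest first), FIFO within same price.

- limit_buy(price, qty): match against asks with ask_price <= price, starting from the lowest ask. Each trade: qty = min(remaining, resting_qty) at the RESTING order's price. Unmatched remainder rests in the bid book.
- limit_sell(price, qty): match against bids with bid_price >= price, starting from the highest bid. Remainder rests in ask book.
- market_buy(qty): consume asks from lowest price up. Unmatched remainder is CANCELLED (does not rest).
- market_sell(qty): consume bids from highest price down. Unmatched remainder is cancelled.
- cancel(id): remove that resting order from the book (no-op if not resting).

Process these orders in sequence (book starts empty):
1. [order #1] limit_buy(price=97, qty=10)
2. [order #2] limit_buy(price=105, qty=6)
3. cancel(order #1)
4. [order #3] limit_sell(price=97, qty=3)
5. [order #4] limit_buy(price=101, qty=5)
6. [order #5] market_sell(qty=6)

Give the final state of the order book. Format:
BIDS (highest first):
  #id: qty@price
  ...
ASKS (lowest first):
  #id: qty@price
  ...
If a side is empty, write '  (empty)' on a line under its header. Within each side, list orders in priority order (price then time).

After op 1 [order #1] limit_buy(price=97, qty=10): fills=none; bids=[#1:10@97] asks=[-]
After op 2 [order #2] limit_buy(price=105, qty=6): fills=none; bids=[#2:6@105 #1:10@97] asks=[-]
After op 3 cancel(order #1): fills=none; bids=[#2:6@105] asks=[-]
After op 4 [order #3] limit_sell(price=97, qty=3): fills=#2x#3:3@105; bids=[#2:3@105] asks=[-]
After op 5 [order #4] limit_buy(price=101, qty=5): fills=none; bids=[#2:3@105 #4:5@101] asks=[-]
After op 6 [order #5] market_sell(qty=6): fills=#2x#5:3@105 #4x#5:3@101; bids=[#4:2@101] asks=[-]

Answer: BIDS (highest first):
  #4: 2@101
ASKS (lowest first):
  (empty)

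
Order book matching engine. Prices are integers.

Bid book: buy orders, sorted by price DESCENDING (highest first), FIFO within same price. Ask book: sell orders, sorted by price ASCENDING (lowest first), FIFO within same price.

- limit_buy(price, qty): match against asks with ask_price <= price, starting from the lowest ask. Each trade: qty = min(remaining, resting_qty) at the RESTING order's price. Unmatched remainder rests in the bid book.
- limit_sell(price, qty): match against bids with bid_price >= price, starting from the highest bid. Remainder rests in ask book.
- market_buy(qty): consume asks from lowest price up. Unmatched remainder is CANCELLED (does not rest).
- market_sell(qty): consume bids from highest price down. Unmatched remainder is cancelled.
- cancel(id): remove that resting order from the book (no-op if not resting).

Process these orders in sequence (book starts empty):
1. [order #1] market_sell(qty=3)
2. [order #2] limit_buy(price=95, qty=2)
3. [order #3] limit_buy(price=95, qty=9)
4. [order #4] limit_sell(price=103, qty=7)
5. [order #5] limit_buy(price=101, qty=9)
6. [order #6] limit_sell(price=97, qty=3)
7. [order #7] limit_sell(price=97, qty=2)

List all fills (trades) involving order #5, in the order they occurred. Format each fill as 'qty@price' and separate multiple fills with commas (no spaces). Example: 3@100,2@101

After op 1 [order #1] market_sell(qty=3): fills=none; bids=[-] asks=[-]
After op 2 [order #2] limit_buy(price=95, qty=2): fills=none; bids=[#2:2@95] asks=[-]
After op 3 [order #3] limit_buy(price=95, qty=9): fills=none; bids=[#2:2@95 #3:9@95] asks=[-]
After op 4 [order #4] limit_sell(price=103, qty=7): fills=none; bids=[#2:2@95 #3:9@95] asks=[#4:7@103]
After op 5 [order #5] limit_buy(price=101, qty=9): fills=none; bids=[#5:9@101 #2:2@95 #3:9@95] asks=[#4:7@103]
After op 6 [order #6] limit_sell(price=97, qty=3): fills=#5x#6:3@101; bids=[#5:6@101 #2:2@95 #3:9@95] asks=[#4:7@103]
After op 7 [order #7] limit_sell(price=97, qty=2): fills=#5x#7:2@101; bids=[#5:4@101 #2:2@95 #3:9@95] asks=[#4:7@103]

Answer: 3@101,2@101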